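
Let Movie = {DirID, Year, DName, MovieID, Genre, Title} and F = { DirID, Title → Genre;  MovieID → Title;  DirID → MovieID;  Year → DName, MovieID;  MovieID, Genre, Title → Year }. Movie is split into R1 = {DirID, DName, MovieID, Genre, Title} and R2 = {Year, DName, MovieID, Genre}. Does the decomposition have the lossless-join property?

Yes

Common attributes: R1 ∩ R2 = {DName, MovieID, Genre}.
Closure of {DName, MovieID, Genre}: MovieID → Title applies, adding Title; MovieID, Genre, Title → Year applies, adding Year. So (DName, MovieID, Genre)⁺ = {Year, DName, MovieID, Genre, Title}.
This closure contains every attribute of R2, so R1 ∩ R2 → R2. The join is lossless.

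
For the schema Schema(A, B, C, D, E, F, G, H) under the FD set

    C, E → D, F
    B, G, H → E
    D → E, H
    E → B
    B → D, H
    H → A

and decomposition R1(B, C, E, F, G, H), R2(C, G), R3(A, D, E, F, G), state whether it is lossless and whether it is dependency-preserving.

Lossless test (chase): Rows 1 and 3 agree on E; apply E→B and equate their B entries. Rows 1 and 3 agree on B; apply B→D, H and equate their D, H entries. Rows 1 and 3 agree on H; apply H→A and equate their A entries. Row 1 is now all distinguished symbols — the join is lossless.
Dependency preservation: the restricted closure of {H} across the fragments never reaches {A}, so H → A cannot be enforced without a join — not preserved.

lossless but not dependency-preserving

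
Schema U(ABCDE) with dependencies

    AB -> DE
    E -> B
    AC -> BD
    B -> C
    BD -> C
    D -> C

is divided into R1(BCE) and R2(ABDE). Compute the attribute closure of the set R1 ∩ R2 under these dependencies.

R1 ∩ R2 = {BE}.
B → C applies, adding C
Closure: {BCE}.

BCE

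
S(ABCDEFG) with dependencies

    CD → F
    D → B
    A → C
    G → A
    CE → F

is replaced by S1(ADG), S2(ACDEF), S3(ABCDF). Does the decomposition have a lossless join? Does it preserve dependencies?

Lossless test (chase): Rows 1 and 2 agree on D; apply D→B and equate their B entries. Rows 1 and 3 agree on D; apply D→B and equate their B entries. Rows 1 and 2 agree on A; apply A→C and equate their C entries. Rows 1 and 2 agree on CD; apply CD→F and equate their F entries. No row becomes fully distinguished — the join is lossy.
Dependency preservation: every FD's attributes lie within a single fragment, so each can be enforced locally — preserved.

lossy but dependency-preserving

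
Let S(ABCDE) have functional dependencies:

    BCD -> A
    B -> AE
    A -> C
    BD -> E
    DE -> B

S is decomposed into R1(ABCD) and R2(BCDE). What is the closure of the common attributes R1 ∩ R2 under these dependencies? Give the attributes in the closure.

R1 ∩ R2 = {BCD}.
BCD → A applies, adding A
B → AE applies, adding E
Closure: {ABCDE}.

ABCDE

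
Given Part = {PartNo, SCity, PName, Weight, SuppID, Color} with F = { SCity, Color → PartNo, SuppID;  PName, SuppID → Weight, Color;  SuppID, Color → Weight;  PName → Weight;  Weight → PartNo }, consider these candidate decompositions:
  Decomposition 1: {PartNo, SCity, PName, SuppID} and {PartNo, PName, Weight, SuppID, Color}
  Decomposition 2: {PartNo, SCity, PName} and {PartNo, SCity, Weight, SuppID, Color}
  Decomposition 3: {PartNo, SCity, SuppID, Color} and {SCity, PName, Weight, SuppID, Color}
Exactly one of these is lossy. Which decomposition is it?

Decomposition 2

Decomposition 1: common = {PartNo, PName, SuppID}, closure = {PartNo, PName, Weight, SuppID, Color} → lossless.
Decomposition 2: common = {PartNo, SCity}, closure = {PartNo, SCity} → lossy.
Decomposition 3: common = {SCity, SuppID, Color}, closure = {PartNo, SCity, Weight, SuppID, Color} → lossless.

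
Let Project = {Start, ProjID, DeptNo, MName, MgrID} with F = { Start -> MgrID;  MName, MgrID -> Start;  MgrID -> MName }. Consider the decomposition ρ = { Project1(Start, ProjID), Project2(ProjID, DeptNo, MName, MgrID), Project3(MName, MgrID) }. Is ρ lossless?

No

Chase test. Columns are Start, ProjID, DeptNo, MName, MgrID; row i has aⱼ where attribute j ∈ Projecti, else bᵢⱼ.
Initial tableau (one row per fragment):
  row 1: a1 a2 b13 b14 b15
  row 2: b21 a2 a3 a4 a5
  row 3: b31 b32 b33 a4 a5
Rows 2 and 3 agree on MName, MgrID; apply MName, MgrID→Start and equate their Start entries.
No row becomes fully distinguished — the join is lossy.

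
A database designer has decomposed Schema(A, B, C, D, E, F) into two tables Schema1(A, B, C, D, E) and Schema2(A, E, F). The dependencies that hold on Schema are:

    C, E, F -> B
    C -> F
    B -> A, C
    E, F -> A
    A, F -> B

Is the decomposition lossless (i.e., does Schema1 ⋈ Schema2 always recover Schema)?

No

Common attributes: Schema1 ∩ Schema2 = {A, E}.
No dependency enlarges {A, E}, so (A, E)⁺ = {A, E}.
The closure contains neither all of Schema1 = {A, B, C, D, E} nor all of Schema2 = {A, E, F}, so the common attributes are not a superkey of either fragment. The join is lossy.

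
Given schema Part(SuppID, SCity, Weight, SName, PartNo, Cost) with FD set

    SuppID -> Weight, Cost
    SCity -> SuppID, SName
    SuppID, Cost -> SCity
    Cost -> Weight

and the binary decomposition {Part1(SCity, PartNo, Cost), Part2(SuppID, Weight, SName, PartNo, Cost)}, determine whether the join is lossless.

No

Common attributes: Part1 ∩ Part2 = {PartNo, Cost}.
Closure of {PartNo, Cost}: Cost → Weight applies, adding Weight. So (PartNo, Cost)⁺ = {Weight, PartNo, Cost}.
The closure contains neither all of Part1 = {SCity, PartNo, Cost} nor all of Part2 = {SuppID, Weight, SName, PartNo, Cost}, so the common attributes are not a superkey of either fragment. The join is lossy.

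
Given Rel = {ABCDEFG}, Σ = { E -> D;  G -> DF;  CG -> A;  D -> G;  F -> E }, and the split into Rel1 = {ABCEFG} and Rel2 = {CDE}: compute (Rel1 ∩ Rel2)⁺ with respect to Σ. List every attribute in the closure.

ACDEFG

Rel1 ∩ Rel2 = {CE}.
E → D applies, adding D
D → G applies, adding G
G → DF applies, adding F
CG → A applies, adding A
Closure: {ACDEFG}.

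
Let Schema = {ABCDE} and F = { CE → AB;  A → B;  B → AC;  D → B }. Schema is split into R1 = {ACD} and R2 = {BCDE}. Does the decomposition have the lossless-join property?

Common attributes: R1 ∩ R2 = {CD}.
Closure of {CD}: D → B applies, adding B; B → AC applies, adding A. So (CD)⁺ = {ABCD}.
This closure contains every attribute of R1, so R1 ∩ R2 → R1. The join is lossless.

Yes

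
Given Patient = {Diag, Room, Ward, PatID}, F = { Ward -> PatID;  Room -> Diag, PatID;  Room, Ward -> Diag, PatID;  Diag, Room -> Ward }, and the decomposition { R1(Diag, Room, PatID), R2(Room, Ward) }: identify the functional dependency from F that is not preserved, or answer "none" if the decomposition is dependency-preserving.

Ward -> PatID

Check Ward → PatID: no single fragment contains all of {Ward, PatID}, and the restricted closure of {Ward} across the fragments never reaches {PatID}.
Room → Diag, PatID is preserved.
Room, Ward → Diag, PatID is preserved.
Diag, Room → Ward is preserved.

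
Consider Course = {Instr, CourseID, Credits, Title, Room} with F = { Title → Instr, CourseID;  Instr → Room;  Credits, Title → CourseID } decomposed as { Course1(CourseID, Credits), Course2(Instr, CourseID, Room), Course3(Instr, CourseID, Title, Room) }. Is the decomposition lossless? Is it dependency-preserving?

Lossless test (chase): applying each FD to every pair of rows produces no changes in the tableau, so no row becomes fully distinguished — the join is lossy.
Dependency preservation: Credits, Title → CourseID is not contained in any single fragment, but the restricted closure of its left-hand side across the fragments still reaches the right-hand side; the remaining FDs each lie inside some fragment. All dependencies are preserved.

lossy but dependency-preserving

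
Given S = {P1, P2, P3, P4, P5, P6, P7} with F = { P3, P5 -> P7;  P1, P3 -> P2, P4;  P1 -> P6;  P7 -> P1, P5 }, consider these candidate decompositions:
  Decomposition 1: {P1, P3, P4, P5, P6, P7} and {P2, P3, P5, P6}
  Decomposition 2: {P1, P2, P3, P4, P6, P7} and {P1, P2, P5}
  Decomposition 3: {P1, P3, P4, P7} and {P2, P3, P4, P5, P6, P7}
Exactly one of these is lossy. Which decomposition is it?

Decomposition 1: common = {P3, P5, P6}, closure = {P1, P2, P3, P4, P5, P6, P7} → lossless.
Decomposition 2: common = {P1, P2}, closure = {P1, P2, P6} → lossy.
Decomposition 3: common = {P3, P4, P7}, closure = {P1, P2, P3, P4, P5, P6, P7} → lossless.

Decomposition 2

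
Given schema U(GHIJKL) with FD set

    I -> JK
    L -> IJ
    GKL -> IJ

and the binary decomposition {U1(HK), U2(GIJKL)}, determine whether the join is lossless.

No

Common attributes: U1 ∩ U2 = {K}.
No dependency enlarges {K}, so (K)⁺ = {K}.
The closure contains neither all of U1 = {HK} nor all of U2 = {GIJKL}, so the common attributes are not a superkey of either fragment. The join is lossy.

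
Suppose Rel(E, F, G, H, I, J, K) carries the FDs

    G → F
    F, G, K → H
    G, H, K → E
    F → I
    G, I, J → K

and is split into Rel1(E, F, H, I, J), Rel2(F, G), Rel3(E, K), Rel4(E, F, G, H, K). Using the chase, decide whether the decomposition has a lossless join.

No

Chase test. Columns are E, F, G, H, I, J, K; row i has aⱼ where attribute j ∈ Reli, else bᵢⱼ.
Initial tableau (one row per fragment):
  row 1: a1 a2 b13 a4 a5 a6 b17
  row 2: b21 a2 a3 b24 b25 b26 b27
  row 3: a1 b32 b33 b34 b35 b36 a7
  row 4: a1 a2 a3 a4 b45 b46 a7
Rows 1 and 2 agree on F; apply F→I and equate their I entries.
Rows 1 and 4 agree on F; apply F→I and equate their I entries.
No row becomes fully distinguished — the join is lossy.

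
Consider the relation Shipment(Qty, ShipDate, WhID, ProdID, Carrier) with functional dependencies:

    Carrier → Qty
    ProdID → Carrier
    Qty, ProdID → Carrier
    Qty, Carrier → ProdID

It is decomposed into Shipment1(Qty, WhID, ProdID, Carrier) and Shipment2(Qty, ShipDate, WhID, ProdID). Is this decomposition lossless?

Yes

Common attributes: Shipment1 ∩ Shipment2 = {Qty, WhID, ProdID}.
Closure of {Qty, WhID, ProdID}: ProdID → Carrier applies, adding Carrier. So (Qty, WhID, ProdID)⁺ = {Qty, WhID, ProdID, Carrier}.
This closure contains every attribute of Shipment1, so Shipment1 ∩ Shipment2 → Shipment1. The join is lossless.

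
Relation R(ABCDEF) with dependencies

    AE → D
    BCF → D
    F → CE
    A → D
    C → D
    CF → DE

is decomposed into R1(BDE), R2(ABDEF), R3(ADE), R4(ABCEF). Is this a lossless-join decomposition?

Yes

Chase test. Columns are ABCDEF; row i has aⱼ where attribute j ∈ Ri, else bᵢⱼ.
Initial tableau (one row per fragment):
  row 1: b11 a2 b13 a4 a5 b16
  row 2: a1 a2 b23 a4 a5 a6
  row 3: a1 b32 b33 a4 a5 b36
  row 4: a1 a2 a3 b44 a5 a6
Rows 2 and 4 agree on AE; apply AE→D and equate their D entries.
Rows 2 and 4 agree on F; apply F→CE and equate their CE entries.
Row 2 is now all distinguished symbols — the join is lossless.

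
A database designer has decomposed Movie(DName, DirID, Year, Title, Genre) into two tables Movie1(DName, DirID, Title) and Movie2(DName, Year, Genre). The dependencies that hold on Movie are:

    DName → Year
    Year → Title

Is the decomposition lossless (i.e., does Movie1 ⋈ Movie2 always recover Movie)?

No

Common attributes: Movie1 ∩ Movie2 = {DName}.
Closure of {DName}: DName → Year applies, adding Year; Year → Title applies, adding Title. So (DName)⁺ = {DName, Year, Title}.
The closure contains neither all of Movie1 = {DName, DirID, Title} nor all of Movie2 = {DName, Year, Genre}, so the common attributes are not a superkey of either fragment. The join is lossy.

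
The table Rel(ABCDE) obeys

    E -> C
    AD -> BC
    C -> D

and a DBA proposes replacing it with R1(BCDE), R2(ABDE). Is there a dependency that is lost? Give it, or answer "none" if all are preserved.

AD -> BC

Check AD → BC: no single fragment contains all of {ABCD}, and the restricted closure of {AD} across the fragments never reaches {BC}.
E → C is preserved.
C → D is preserved.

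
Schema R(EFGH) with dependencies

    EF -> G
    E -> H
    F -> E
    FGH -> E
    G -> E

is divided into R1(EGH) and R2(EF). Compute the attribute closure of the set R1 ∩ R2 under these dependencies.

EH

R1 ∩ R2 = {E}.
E → H applies, adding H
Closure: {EH}.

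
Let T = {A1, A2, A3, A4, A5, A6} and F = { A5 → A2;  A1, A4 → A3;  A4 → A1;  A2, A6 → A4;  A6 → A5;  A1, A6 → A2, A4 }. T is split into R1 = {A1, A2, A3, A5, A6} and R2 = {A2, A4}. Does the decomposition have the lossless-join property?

Common attributes: R1 ∩ R2 = {A2}.
No dependency enlarges {A2}, so (A2)⁺ = {A2}.
The closure contains neither all of R1 = {A1, A2, A3, A5, A6} nor all of R2 = {A2, A4}, so the common attributes are not a superkey of either fragment. The join is lossy.

No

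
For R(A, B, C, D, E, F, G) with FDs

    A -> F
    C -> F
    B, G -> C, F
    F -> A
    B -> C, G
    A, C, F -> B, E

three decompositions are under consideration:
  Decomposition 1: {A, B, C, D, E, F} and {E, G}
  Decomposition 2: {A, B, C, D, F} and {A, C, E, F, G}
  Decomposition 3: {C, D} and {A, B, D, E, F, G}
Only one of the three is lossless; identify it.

Decomposition 1: common = {E}, closure = {E} → lossy.
Decomposition 2: common = {A, C, F}, closure = {A, B, C, E, F, G} → lossless.
Decomposition 3: common = {D}, closure = {D} → lossy.

Decomposition 2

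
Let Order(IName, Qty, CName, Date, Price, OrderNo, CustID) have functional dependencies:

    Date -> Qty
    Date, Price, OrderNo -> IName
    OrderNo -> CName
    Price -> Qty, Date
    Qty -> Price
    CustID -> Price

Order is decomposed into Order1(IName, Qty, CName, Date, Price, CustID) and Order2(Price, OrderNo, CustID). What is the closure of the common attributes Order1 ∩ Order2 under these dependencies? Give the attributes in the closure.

Qty, Date, Price, CustID

Order1 ∩ Order2 = {Price, CustID}.
Price → Qty, Date applies, adding Qty, Date
Closure: {Qty, Date, Price, CustID}.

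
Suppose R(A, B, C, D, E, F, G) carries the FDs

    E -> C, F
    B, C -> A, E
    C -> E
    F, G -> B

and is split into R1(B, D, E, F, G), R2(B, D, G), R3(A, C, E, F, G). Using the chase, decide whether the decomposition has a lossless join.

Chase test. Columns are A, B, C, D, E, F, G; row i has aⱼ where attribute j ∈ Ri, else bᵢⱼ.
Initial tableau (one row per fragment):
  row 1: b11 a2 b13 a4 a5 a6 a7
  row 2: b21 a2 b23 a4 b25 b26 a7
  row 3: a1 b32 a3 b34 a5 a6 a7
Rows 1 and 3 agree on E; apply E→C, F and equate their C, F entries.
Rows 1 and 3 agree on F, G; apply F, G→B and equate their B entries.
Rows 1 and 3 agree on B, C; apply B, C→A, E and equate their A, E entries.
Row 1 is now all distinguished symbols — the join is lossless.

Yes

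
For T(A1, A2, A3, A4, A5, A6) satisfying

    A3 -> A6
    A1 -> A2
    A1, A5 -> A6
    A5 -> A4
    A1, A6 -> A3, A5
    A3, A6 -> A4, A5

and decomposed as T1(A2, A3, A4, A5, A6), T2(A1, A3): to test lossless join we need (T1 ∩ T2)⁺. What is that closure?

T1 ∩ T2 = {A3}.
A3 → A6 applies, adding A6
A3, A6 → A4, A5 applies, adding A4, A5
Closure: {A3, A4, A5, A6}.

A3, A4, A5, A6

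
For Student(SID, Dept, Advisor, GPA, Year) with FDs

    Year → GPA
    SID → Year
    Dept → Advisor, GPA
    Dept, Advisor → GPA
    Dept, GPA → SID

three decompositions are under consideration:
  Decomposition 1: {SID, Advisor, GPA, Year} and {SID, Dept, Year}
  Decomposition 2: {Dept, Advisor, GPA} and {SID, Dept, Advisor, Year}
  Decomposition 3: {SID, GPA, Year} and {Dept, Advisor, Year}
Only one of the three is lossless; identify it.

Decomposition 1: common = {SID, Year}, closure = {SID, GPA, Year} → lossy.
Decomposition 2: common = {Dept, Advisor}, closure = {SID, Dept, Advisor, GPA, Year} → lossless.
Decomposition 3: common = {Year}, closure = {GPA, Year} → lossy.

Decomposition 2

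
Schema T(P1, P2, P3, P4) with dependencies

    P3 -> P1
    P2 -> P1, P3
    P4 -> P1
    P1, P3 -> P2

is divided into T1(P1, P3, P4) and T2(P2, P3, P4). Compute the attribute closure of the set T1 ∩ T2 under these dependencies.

P1, P2, P3, P4

T1 ∩ T2 = {P3, P4}.
P3 → P1 applies, adding P1
P1, P3 → P2 applies, adding P2
Closure: {P1, P2, P3, P4}.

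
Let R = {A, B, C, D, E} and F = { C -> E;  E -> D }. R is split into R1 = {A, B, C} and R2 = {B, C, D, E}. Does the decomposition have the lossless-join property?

Yes

Common attributes: R1 ∩ R2 = {B, C}.
Closure of {B, C}: C → E applies, adding E; E → D applies, adding D. So (B, C)⁺ = {B, C, D, E}.
This closure contains every attribute of R2, so R1 ∩ R2 → R2. The join is lossless.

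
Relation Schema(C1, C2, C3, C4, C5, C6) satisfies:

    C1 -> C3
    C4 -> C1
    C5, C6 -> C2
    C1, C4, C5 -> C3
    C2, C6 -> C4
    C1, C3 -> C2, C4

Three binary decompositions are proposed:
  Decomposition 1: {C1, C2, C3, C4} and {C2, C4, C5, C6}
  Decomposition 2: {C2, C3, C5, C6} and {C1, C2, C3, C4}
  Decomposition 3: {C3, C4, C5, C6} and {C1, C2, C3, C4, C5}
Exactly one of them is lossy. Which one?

Decomposition 1: common = {C2, C4}, closure = {C1, C2, C3, C4} → lossless.
Decomposition 2: common = {C2, C3}, closure = {C2, C3} → lossy.
Decomposition 3: common = {C3, C4, C5}, closure = {C1, C2, C3, C4, C5} → lossless.

Decomposition 2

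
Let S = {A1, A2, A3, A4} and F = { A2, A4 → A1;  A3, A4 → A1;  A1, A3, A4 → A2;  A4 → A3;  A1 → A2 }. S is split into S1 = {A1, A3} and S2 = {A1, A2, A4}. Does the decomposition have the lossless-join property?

No

Common attributes: S1 ∩ S2 = {A1}.
Closure of {A1}: A1 → A2 applies, adding A2. So (A1)⁺ = {A1, A2}.
The closure contains neither all of S1 = {A1, A3} nor all of S2 = {A1, A2, A4}, so the common attributes are not a superkey of either fragment. The join is lossy.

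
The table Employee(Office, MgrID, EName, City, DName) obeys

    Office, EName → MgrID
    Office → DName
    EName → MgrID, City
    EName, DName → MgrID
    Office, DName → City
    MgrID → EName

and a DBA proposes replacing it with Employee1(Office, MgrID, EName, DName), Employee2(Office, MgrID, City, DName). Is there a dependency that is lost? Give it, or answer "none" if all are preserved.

none

Office, EName → MgrID lies within Employee1.
Office → DName lies within Employee1.
EName → MgrID, City: restricted closure across fragments reaches MgrID, City.
EName, DName → MgrID lies within Employee1.
Office, DName → City lies within Employee2.
MgrID → EName lies within Employee1.
Every dependency is enforceable on the fragments, so the decomposition is dependency-preserving.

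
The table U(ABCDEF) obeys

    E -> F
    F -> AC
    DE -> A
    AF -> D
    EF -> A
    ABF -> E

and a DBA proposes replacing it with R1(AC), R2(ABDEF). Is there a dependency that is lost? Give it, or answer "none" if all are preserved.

F -> AC

Check F → AC: no single fragment contains all of {ACF}, and the restricted closure of {F} across the fragments never reaches {AC}.
E → F is preserved.
DE → A is preserved.
AF → D is preserved.
EF → A is preserved.
ABF → E is preserved.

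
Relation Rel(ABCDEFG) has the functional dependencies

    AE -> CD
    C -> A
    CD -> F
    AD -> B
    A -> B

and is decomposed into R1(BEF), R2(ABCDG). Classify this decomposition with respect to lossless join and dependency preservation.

Lossless test: (B)⁺ = {B}, which is a superkey of neither fragment — lossy.
Dependency preservation: the restricted closure of {AE} across the fragments never reaches {CD}, so AE → CD cannot be enforced without a join — not preserved.

lossy and not dependency-preserving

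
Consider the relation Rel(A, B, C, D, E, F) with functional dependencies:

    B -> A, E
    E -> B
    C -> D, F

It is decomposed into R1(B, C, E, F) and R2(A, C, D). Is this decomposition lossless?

No

Common attributes: R1 ∩ R2 = {C}.
Closure of {C}: C → D, F applies, adding D, F. So (C)⁺ = {C, D, F}.
The closure contains neither all of R1 = {B, C, E, F} nor all of R2 = {A, C, D}, so the common attributes are not a superkey of either fragment. The join is lossy.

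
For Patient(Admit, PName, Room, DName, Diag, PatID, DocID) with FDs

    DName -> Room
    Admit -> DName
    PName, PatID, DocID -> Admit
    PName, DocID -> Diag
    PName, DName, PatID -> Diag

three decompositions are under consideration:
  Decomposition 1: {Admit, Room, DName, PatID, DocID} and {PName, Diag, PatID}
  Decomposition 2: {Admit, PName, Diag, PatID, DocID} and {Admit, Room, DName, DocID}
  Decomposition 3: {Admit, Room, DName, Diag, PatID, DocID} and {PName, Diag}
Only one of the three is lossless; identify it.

Decomposition 1: common = {PatID}, closure = {PatID} → lossy.
Decomposition 2: common = {Admit, DocID}, closure = {Admit, Room, DName, DocID} → lossless.
Decomposition 3: common = {Diag}, closure = {Diag} → lossy.

Decomposition 2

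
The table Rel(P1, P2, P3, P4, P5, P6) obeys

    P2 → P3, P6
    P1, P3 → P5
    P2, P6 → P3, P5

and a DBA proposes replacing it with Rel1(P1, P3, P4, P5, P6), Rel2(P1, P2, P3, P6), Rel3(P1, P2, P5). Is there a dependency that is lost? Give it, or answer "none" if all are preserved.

P2 → P3, P6 lies within Rel2.
P1, P3 → P5 lies within Rel1.
P2, P6 → P3, P5: restricted closure across fragments reaches P3, P5.
Every dependency is enforceable on the fragments, so the decomposition is dependency-preserving.

none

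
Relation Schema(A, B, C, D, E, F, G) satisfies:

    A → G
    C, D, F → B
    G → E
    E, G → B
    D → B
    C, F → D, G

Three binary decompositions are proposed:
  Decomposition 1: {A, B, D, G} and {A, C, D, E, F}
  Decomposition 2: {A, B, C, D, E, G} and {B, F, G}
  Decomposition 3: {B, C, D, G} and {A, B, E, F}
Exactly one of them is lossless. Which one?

Decomposition 1: common = {A, D}, closure = {A, B, D, E, G} → lossless.
Decomposition 2: common = {B, G}, closure = {B, E, G} → lossy.
Decomposition 3: common = {B}, closure = {B} → lossy.

Decomposition 1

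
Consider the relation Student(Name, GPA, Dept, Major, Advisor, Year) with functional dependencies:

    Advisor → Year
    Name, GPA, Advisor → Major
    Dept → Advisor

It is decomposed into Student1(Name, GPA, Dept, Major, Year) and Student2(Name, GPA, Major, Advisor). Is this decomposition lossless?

Common attributes: Student1 ∩ Student2 = {Name, GPA, Major}.
No dependency enlarges {Name, GPA, Major}, so (Name, GPA, Major)⁺ = {Name, GPA, Major}.
The closure contains neither all of Student1 = {Name, GPA, Dept, Major, Year} nor all of Student2 = {Name, GPA, Major, Advisor}, so the common attributes are not a superkey of either fragment. The join is lossy.

No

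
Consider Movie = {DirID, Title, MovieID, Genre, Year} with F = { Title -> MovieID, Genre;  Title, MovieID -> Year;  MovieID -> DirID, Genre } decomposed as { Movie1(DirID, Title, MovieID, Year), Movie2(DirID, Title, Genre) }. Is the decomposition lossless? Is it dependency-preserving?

lossless but not dependency-preserving

Lossless test: (DirID, Title)⁺ = {DirID, Title, MovieID, Genre, Year}, which contains all of one fragment — lossless.
Dependency preservation: the restricted closure of {MovieID} across the fragments never reaches {DirID, Genre}, so MovieID → DirID, Genre cannot be enforced without a join — not preserved.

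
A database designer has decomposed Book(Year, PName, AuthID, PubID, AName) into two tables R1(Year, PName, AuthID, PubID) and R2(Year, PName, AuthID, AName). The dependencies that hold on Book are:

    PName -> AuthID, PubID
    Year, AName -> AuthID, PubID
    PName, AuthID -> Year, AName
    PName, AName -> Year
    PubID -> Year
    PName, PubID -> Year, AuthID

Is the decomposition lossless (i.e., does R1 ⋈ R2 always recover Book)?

Yes

Common attributes: R1 ∩ R2 = {Year, PName, AuthID}.
Closure of {Year, PName, AuthID}: PName → AuthID, PubID applies, adding PubID; PName, AuthID → Year, AName applies, adding AName. So (Year, PName, AuthID)⁺ = {Year, PName, AuthID, PubID, AName}.
This closure contains every attribute of R1, so R1 ∩ R2 → R1. The join is lossless.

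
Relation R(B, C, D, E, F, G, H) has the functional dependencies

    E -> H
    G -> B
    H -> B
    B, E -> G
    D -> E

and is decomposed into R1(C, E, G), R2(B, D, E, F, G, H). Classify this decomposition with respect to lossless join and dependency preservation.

Lossless test: (E, G)⁺ = {B, E, G, H}, which is a superkey of neither fragment — lossy.
Dependency preservation: every FD's attributes lie within a single fragment, so each can be enforced locally — preserved.

lossy but dependency-preserving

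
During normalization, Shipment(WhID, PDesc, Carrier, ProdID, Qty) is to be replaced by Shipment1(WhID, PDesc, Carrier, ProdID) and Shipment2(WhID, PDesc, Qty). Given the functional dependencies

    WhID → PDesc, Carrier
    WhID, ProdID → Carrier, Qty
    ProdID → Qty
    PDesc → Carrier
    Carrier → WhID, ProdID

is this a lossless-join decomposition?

Common attributes: Shipment1 ∩ Shipment2 = {WhID, PDesc}.
Closure of {WhID, PDesc}: WhID → PDesc, Carrier applies, adding Carrier; Carrier → WhID, ProdID applies, adding ProdID; WhID, ProdID → Carrier, Qty applies, adding Qty. So (WhID, PDesc)⁺ = {WhID, PDesc, Carrier, ProdID, Qty}.
This closure contains every attribute of Shipment1, so Shipment1 ∩ Shipment2 → Shipment1. The join is lossless.

Yes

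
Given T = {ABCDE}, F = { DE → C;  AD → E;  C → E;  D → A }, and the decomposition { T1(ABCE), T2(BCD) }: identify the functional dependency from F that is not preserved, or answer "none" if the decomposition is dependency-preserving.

D → A

Check D → A: no single fragment contains all of {AD}, and the restricted closure of {D} across the fragments never reaches {A}.
DE → C is preserved.
AD → E is preserved.
C → E is preserved.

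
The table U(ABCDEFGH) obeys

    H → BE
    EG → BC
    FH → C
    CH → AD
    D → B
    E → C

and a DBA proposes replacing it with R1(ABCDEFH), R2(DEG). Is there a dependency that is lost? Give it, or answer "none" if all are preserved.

EG → BC

Check EG → BC: no single fragment contains all of {BCEG}, and the restricted closure of {EG} across the fragments never reaches {BC}.
H → BE is preserved.
FH → C is preserved.
CH → AD is preserved.
D → B is preserved.
E → C is preserved.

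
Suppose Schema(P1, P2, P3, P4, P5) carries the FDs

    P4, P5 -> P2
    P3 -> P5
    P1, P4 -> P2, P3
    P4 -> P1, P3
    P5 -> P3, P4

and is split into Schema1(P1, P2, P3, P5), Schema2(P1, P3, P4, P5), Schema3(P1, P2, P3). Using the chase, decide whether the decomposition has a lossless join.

Yes

Chase test. Columns are P1, P2, P3, P4, P5; row i has aⱼ where attribute j ∈ Schemai, else bᵢⱼ.
Initial tableau (one row per fragment):
  row 1: a1 a2 a3 b14 a5
  row 2: a1 b22 a3 a4 a5
  row 3: a1 a2 a3 b34 b35
Rows 1 and 3 agree on P3; apply P3→P5 and equate their P5 entries.
Rows 1 and 2 agree on P5; apply P5→P3, P4 and equate their P3, P4 entries.
Rows 1 and 3 agree on P5; apply P5→P3, P4 and equate their P3, P4 entries.
Rows 1 and 2 agree on P4, P5; apply P4, P5→P2 and equate their P2 entries.
Row 1 is now all distinguished symbols — the join is lossless.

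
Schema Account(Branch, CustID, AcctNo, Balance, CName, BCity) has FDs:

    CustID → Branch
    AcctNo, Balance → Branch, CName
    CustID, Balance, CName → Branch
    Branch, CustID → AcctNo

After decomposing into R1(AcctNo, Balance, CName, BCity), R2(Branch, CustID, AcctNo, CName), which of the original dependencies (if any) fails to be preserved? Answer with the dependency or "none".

Check AcctNo, Balance → Branch, CName: no single fragment contains all of {Branch, AcctNo, Balance, CName}, and the restricted closure of {AcctNo, Balance} across the fragments never reaches {Branch, CName}.
CustID → Branch is preserved.
CustID, Balance, CName → Branch is preserved.
Branch, CustID → AcctNo is preserved.

AcctNo, Balance → Branch, CName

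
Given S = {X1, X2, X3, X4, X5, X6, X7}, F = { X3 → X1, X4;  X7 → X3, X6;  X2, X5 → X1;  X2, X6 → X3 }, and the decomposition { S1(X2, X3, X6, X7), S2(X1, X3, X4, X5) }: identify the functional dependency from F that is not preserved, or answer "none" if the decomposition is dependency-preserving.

Check X2, X5 → X1: no single fragment contains all of {X1, X2, X5}, and the restricted closure of {X2, X5} across the fragments never reaches {X1}.
X3 → X1, X4 is preserved.
X7 → X3, X6 is preserved.
X2, X6 → X3 is preserved.

X2, X5 → X1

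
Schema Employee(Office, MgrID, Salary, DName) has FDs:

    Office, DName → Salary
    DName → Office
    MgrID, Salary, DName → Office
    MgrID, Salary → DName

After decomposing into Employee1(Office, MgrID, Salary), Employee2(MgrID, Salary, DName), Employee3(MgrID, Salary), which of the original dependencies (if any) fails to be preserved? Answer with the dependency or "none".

DName → Office

Check DName → Office: no single fragment contains all of {Office, DName}, and the restricted closure of {DName} across the fragments never reaches {Office}.
Office, DName → Salary is preserved.
MgrID, Salary, DName → Office is preserved.
MgrID, Salary → DName is preserved.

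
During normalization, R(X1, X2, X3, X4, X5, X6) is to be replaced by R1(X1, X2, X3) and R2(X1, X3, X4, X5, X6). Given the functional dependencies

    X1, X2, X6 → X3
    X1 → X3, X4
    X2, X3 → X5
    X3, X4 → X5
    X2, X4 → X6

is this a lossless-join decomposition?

Common attributes: R1 ∩ R2 = {X1, X3}.
Closure of {X1, X3}: X1 → X3, X4 applies, adding X4; X3, X4 → X5 applies, adding X5. So (X1, X3)⁺ = {X1, X3, X4, X5}.
The closure contains neither all of R1 = {X1, X2, X3} nor all of R2 = {X1, X3, X4, X5, X6}, so the common attributes are not a superkey of either fragment. The join is lossy.

No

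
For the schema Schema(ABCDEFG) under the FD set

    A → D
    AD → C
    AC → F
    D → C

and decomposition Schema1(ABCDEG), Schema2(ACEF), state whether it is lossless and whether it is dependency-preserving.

Lossless test: (ACE)⁺ = {ACDEF}, which contains all of one fragment — lossless.
Dependency preservation: every FD's attributes lie within a single fragment, so each can be enforced locally — preserved.

lossless and dependency-preserving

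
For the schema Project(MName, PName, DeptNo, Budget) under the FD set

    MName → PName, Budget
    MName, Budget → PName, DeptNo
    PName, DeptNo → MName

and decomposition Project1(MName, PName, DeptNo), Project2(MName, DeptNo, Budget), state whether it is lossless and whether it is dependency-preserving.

Lossless test: (MName, DeptNo)⁺ = {MName, PName, DeptNo, Budget}, which contains all of one fragment — lossless.
Dependency preservation: MName → PName, Budget; MName, Budget → PName, DeptNo are not contained in any single fragment, but the restricted closure of each left-hand side across the fragments still reaches the right-hand side; the remaining FDs each lie inside some fragment. All dependencies are preserved.

lossless and dependency-preserving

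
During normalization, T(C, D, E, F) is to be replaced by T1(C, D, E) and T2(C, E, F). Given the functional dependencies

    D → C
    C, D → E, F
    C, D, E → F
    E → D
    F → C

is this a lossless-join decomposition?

Common attributes: T1 ∩ T2 = {C, E}.
Closure of {C, E}: E → D applies, adding D; C, D → E, F applies, adding F. So (C, E)⁺ = {C, D, E, F}.
This closure contains every attribute of T1, so T1 ∩ T2 → T1. The join is lossless.

Yes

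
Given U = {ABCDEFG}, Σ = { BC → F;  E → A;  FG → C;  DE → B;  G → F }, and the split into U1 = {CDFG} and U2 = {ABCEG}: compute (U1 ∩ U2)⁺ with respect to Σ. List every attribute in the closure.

U1 ∩ U2 = {CG}.
G → F applies, adding F
Closure: {CFG}.

CFG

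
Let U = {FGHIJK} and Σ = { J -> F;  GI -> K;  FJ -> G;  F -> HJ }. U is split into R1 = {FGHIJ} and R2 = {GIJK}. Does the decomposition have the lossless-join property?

Common attributes: R1 ∩ R2 = {GIJ}.
Closure of {GIJ}: J → F applies, adding F; GI → K applies, adding K; F → HJ applies, adding H. So (GIJ)⁺ = {FGHIJK}.
This closure contains every attribute of R1, so R1 ∩ R2 → R1. The join is lossless.

Yes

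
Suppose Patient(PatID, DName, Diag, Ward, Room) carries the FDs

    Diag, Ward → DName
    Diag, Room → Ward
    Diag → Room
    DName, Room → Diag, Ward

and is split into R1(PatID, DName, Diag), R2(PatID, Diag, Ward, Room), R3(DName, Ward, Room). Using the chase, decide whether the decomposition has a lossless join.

Chase test. Columns are PatID, DName, Diag, Ward, Room; row i has aⱼ where attribute j ∈ Ri, else bᵢⱼ.
Initial tableau (one row per fragment):
  row 1: a1 a2 a3 b14 b15
  row 2: a1 b22 a3 a4 a5
  row 3: b31 a2 b33 a4 a5
Rows 1 and 2 agree on Diag; apply Diag→Room and equate their Room entries.
Rows 1 and 3 agree on DName, Room; apply DName, Room→Diag, Ward and equate their Diag, Ward entries.
Rows 1 and 2 agree on Diag, Ward; apply Diag, Ward→DName and equate their DName entries.
Row 1 is now all distinguished symbols — the join is lossless.

Yes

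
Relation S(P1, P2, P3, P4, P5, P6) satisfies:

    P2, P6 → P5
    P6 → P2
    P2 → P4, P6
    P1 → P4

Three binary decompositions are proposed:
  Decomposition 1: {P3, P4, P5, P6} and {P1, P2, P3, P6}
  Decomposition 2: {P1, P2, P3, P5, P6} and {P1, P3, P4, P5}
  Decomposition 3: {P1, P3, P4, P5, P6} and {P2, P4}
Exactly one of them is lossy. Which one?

Decomposition 3

Decomposition 1: common = {P3, P6}, closure = {P2, P3, P4, P5, P6} → lossless.
Decomposition 2: common = {P1, P3, P5}, closure = {P1, P3, P4, P5} → lossless.
Decomposition 3: common = {P4}, closure = {P4} → lossy.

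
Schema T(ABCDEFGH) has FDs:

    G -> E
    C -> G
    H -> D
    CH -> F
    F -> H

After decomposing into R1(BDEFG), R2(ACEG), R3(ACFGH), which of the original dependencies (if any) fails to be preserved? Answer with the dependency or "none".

H -> D

Check H → D: no single fragment contains all of {DH}, and the restricted closure of {H} across the fragments never reaches {D}.
G → E is preserved.
C → G is preserved.
CH → F is preserved.
F → H is preserved.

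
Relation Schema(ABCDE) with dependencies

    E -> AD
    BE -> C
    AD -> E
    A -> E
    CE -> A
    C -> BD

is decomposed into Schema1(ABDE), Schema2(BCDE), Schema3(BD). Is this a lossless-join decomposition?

Chase test. Columns are ABCDE; row i has aⱼ where attribute j ∈ Schemai, else bᵢⱼ.
Initial tableau (one row per fragment):
  row 1: a1 a2 b13 a4 a5
  row 2: b21 a2 a3 a4 a5
  row 3: b31 a2 b33 a4 b35
Rows 1 and 2 agree on E; apply E→AD and equate their AD entries.
Rows 1 and 2 agree on BE; apply BE→C and equate their C entries.
Row 1 is now all distinguished symbols — the join is lossless.

Yes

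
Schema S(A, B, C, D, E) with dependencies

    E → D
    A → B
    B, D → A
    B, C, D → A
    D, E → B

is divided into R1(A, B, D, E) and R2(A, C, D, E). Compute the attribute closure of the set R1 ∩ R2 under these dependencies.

R1 ∩ R2 = {A, D, E}.
A → B applies, adding B
Closure: {A, B, D, E}.

A, B, D, E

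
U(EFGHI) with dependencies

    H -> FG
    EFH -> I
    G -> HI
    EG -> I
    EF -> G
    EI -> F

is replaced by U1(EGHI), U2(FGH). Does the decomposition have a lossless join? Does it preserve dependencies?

Lossless test: (GH)⁺ = {FGHI}, which contains all of one fragment — lossless.
Dependency preservation: the restricted closure of {EF} across the fragments never reaches {G}, so EF → G cannot be enforced without a join — not preserved.

lossless but not dependency-preserving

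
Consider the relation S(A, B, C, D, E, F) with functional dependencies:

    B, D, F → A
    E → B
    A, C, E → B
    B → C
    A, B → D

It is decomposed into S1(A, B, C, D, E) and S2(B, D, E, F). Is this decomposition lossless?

No

Common attributes: S1 ∩ S2 = {B, D, E}.
Closure of {B, D, E}: B → C applies, adding C. So (B, D, E)⁺ = {B, C, D, E}.
The closure contains neither all of S1 = {A, B, C, D, E} nor all of S2 = {B, D, E, F}, so the common attributes are not a superkey of either fragment. The join is lossy.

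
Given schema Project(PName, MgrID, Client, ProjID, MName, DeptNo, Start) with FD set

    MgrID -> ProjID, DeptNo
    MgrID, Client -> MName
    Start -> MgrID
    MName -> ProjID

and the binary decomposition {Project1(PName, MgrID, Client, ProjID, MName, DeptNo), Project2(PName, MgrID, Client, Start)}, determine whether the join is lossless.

Yes

Common attributes: Project1 ∩ Project2 = {PName, MgrID, Client}.
Closure of {PName, MgrID, Client}: MgrID → ProjID, DeptNo applies, adding ProjID, DeptNo; MgrID, Client → MName applies, adding MName. So (PName, MgrID, Client)⁺ = {PName, MgrID, Client, ProjID, MName, DeptNo}.
This closure contains every attribute of Project1, so Project1 ∩ Project2 → Project1. The join is lossless.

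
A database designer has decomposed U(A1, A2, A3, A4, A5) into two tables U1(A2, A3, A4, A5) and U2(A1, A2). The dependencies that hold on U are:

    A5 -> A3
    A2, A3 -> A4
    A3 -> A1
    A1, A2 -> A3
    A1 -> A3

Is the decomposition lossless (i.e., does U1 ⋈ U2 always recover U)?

No

Common attributes: U1 ∩ U2 = {A2}.
No dependency enlarges {A2}, so (A2)⁺ = {A2}.
The closure contains neither all of U1 = {A2, A3, A4, A5} nor all of U2 = {A1, A2}, so the common attributes are not a superkey of either fragment. The join is lossy.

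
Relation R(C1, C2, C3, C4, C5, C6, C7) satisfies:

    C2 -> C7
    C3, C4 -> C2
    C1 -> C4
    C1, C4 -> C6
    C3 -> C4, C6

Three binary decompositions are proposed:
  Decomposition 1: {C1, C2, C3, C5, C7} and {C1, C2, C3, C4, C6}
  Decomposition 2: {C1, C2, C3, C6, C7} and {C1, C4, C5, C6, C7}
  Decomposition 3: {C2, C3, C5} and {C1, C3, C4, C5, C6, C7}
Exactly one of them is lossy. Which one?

Decomposition 1: common = {C1, C2, C3}, closure = {C1, C2, C3, C4, C6, C7} → lossless.
Decomposition 2: common = {C1, C6, C7}, closure = {C1, C4, C6, C7} → lossy.
Decomposition 3: common = {C3, C5}, closure = {C2, C3, C4, C5, C6, C7} → lossless.

Decomposition 2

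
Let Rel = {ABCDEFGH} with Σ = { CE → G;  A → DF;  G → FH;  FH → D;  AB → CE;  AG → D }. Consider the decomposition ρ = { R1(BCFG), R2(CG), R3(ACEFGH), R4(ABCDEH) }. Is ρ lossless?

Yes

Chase test. Columns are ABCDEFGH; row i has aⱼ where attribute j ∈ Ri, else bᵢⱼ.
Initial tableau (one row per fragment):
  row 1: b11 a2 a3 b14 b15 a6 a7 b18
  row 2: b21 b22 a3 b24 b25 b26 a7 b28
  row 3: a1 b32 a3 b34 a5 a6 a7 a8
  row 4: a1 a2 a3 a4 a5 b46 b47 a8
Rows 3 and 4 agree on CE; apply CE→G and equate their G entries.
Rows 3 and 4 agree on A; apply A→DF and equate their DF entries.
Rows 1 and 2 agree on G; apply G→FH and equate their FH entries.
Rows 1 and 3 agree on G; apply G→FH and equate their FH entries.
Rows 1 and 2 agree on FH; apply FH→D and equate their D entries.
Rows 1 and 3 agree on FH; apply FH→D and equate their D entries.
Row 4 is now all distinguished symbols — the join is lossless.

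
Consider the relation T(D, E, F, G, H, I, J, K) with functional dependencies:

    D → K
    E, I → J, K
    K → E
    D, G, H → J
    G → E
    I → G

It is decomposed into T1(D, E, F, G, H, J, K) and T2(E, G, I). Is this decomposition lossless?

Common attributes: T1 ∩ T2 = {E, G}.
No dependency enlarges {E, G}, so (E, G)⁺ = {E, G}.
The closure contains neither all of T1 = {D, E, F, G, H, J, K} nor all of T2 = {E, G, I}, so the common attributes are not a superkey of either fragment. The join is lossy.

No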